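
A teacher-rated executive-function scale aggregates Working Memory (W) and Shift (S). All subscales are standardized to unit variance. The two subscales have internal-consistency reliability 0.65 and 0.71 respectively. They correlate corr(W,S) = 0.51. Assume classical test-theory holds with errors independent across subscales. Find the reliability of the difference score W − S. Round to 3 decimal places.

0.347

Var(W−S) = 1 + 1 − 2·0.51 = 2 − 1.02 = 0.98.
Because errors are independent across components, Cov(Tᵢ,Tⱼ) = Cov(Xᵢ,Xⱼ); the off-diagonal part of the true-score variance is the same as above.
True-score variance = [0.65 + 0.71] − 1.02 = 1.36 − 1.02 = 0.34.
Reliability = 0.34 / 0.98 = 0.347.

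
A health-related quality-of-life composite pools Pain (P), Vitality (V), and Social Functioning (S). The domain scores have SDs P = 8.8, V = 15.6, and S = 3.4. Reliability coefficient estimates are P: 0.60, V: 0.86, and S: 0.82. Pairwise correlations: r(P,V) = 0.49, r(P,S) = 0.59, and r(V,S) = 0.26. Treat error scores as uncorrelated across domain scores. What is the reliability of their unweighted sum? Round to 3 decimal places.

Var(P+V+S) = 8.8² + 15.6² + 3.4² + 2·[8.8·15.6·0.49 + 8.8·3.4·0.59 + 15.6·3.4·0.26] = 332.36 + 197.421 = 529.781.
Because errors are independent across components, Cov(Tᵢ,Tⱼ) = Cov(Xᵢ,Xⱼ); the off-diagonal part of the true-score variance is the same as above.
True-score variance = [8.8²·0.60 + 15.6²·0.86 + 3.4²·0.82] + 197.421 = 265.233 + 197.421 = 462.654.
Reliability = 462.654 / 529.781 = 0.873.

0.873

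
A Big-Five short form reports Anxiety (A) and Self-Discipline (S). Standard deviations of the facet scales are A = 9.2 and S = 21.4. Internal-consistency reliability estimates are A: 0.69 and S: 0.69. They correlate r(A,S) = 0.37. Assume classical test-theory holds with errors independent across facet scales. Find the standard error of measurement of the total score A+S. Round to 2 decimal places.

12.97

Var(total) = 542.6 + 145.691 = 688.291.
True-score variance = 374.394 + 145.691 = 520.085, so reliability = 0.7556.
Error variance = 688.291 − 520.085 = 168.206; SEM = √168.206 = 12.97.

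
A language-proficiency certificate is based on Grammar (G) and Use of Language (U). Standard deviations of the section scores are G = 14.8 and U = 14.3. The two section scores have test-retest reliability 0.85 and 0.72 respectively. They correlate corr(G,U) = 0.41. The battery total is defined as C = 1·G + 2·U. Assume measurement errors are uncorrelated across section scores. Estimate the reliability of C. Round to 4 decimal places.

Var(C) = 14.8² + 2²·14.3² + 2·[2·14.8·14.3·0.41] = 1037 + 347.09 = 1384.09.
Under uncorrelated errors the observed covariances equal the true-score covariances, so only the own-variance terms attenuate.
True-score variance = [14.8²·0.85 + 2²·14.3²·0.72] + 347.09 = 775.115 + 347.09 = 1122.2.
Reliability = 1122.2 / 1384.09 = 0.8108.

0.8108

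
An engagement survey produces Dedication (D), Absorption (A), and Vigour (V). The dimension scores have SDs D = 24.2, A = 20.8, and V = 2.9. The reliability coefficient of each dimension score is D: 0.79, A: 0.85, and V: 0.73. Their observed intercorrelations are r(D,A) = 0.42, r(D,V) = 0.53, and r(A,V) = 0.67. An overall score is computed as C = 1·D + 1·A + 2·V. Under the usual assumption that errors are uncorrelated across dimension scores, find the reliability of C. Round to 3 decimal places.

Var(C) = 24.2² + 20.8² + 2²·2.9² + 2·[24.2·20.8·0.42 + 2·24.2·2.9·0.53 + 2·20.8·2.9·0.67] = 1051.92 + 733.262 = 1785.18.
Because errors are independent across components, Cov(Tᵢ,Tⱼ) = Cov(Xᵢ,Xⱼ); the off-diagonal part of the true-score variance is the same as above.
True-score variance = [24.2²·0.79 + 20.8²·0.85 + 2²·2.9²·0.73] + 733.262 = 854.957 + 733.262 = 1588.22.
Reliability = 1588.22 / 1785.18 = 0.890.

0.890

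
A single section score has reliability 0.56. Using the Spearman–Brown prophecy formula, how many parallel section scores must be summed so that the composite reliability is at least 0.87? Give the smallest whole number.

6

k ≥ ρ*(1−ρ₁)/(ρ₁(1−ρ*)) = 0.87·0.44 / (0.56·0.13) = 5.258.
Smallest integer k = 6.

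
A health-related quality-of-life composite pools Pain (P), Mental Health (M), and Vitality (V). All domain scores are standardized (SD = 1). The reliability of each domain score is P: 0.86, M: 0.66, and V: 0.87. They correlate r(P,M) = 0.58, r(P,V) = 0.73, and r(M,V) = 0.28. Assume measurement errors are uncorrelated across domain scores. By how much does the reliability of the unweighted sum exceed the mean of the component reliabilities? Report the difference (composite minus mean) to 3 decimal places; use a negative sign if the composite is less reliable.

0.105

Var(sum) = 3 + 3.18 = 6.18; true-score variance = 2.39 + 3.18 = 5.57; composite reliability = 0.9013.
Mean component reliability = 0.7967.
Difference = 0.9013 − 0.7967 = 0.105.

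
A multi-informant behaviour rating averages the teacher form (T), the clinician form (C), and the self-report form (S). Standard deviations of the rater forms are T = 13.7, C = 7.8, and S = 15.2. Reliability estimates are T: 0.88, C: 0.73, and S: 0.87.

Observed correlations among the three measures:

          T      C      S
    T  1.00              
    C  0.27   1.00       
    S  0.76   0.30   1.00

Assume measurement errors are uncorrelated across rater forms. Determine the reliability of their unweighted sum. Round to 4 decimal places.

Var(T+C+S) = 13.7² + 7.8² + 15.2² + 2·[13.7·7.8·0.27 + 13.7·15.2·0.76 + 7.8·15.2·0.30] = 479.57 + 445.365 = 924.935.
Under uncorrelated errors the observed covariances equal the true-score covariances, so only the own-variance terms attenuate.
True-score variance = [13.7²·0.88 + 7.8²·0.73 + 15.2²·0.87] + 445.365 = 410.585 + 445.365 = 855.95.
Reliability = 855.95 / 924.935 = 0.9254.

0.9254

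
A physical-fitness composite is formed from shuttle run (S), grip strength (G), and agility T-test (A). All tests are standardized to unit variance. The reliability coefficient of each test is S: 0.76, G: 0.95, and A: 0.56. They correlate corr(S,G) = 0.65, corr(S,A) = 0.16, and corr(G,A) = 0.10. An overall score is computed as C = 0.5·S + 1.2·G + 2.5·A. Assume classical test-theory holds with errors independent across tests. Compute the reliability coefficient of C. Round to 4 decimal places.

Var(C) = 0.5² + 1.2² + 2.5² + 2·[0.6·0.65 + 1.25·0.16 + 3·0.10] = 7.94 + 1.78 = 9.72.
With uncorrelated errors the cross-covariances are all true-score covariance, so they carry over unchanged; only the diagonal terms shrink to ρᵢσᵢ².
True-score variance = [0.5²·0.76 + 1.2²·0.95 + 2.5²·0.56] + 1.78 = 5.058 + 1.78 = 6.838.
Reliability = 6.838 / 9.72 = 0.7035.

0.7035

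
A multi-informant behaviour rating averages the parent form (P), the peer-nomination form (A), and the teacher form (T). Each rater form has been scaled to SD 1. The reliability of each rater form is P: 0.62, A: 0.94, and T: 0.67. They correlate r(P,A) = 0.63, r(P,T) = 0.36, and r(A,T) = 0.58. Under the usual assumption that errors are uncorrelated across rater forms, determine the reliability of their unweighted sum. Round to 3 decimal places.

Var(P+A+T) = 3 + 2·[0.63 + 0.36 + 0.58] = 3 + 3.14 = 6.14.
With uncorrelated errors the cross-covariances are all true-score covariance, so they carry over unchanged; only the diagonal terms shrink to ρᵢσᵢ².
True-score variance = [0.62 + 0.94 + 0.67] + 3.14 = 2.23 + 3.14 = 5.37.
Reliability = 5.37 / 6.14 = 0.875.

0.875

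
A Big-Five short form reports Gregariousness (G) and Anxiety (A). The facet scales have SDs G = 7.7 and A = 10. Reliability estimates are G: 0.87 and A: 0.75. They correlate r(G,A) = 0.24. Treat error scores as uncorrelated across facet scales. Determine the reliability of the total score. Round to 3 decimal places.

Var(G+A) = 7.7² + 10² + 2·[7.7·10·0.24] = 159.29 + 36.96 = 196.25.
With uncorrelated errors the cross-covariances are all true-score covariance, so they carry over unchanged; only the diagonal terms shrink to ρᵢσᵢ².
True-score variance = [7.7²·0.87 + 10²·0.75] + 36.96 = 126.582 + 36.96 = 163.542.
Reliability = 163.542 / 196.25 = 0.833.

0.833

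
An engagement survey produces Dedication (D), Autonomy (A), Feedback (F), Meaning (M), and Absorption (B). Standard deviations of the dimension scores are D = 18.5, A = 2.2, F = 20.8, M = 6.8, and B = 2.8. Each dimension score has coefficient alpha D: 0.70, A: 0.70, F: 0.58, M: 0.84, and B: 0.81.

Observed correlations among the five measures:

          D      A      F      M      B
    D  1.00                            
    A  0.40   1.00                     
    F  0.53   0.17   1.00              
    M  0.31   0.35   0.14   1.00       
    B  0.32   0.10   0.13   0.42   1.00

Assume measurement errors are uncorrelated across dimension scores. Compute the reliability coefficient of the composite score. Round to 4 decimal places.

0.8013

Var(D+A+F+M+B) = 18.5² + 2.2² + 20.8² + 6.8² + 2.8² + 2·[18.5·2.2·0.40 + 18.5·20.8·0.53 + 18.5·6.8·0.31 + 18.5·2.8·0.32 + 2.2·20.8·0.17 + 2.2·6.8·0.35 + 2.2·2.8·0.10 + 20.8·6.8·0.14 + 20.8·2.8·0.13 + 6.8·2.8·0.42] = 833.81 + 649.598 = 1483.41.
With uncorrelated errors the cross-covariances are all true-score covariance, so they carry over unchanged; only the diagonal terms shrink to ρᵢσᵢ².
True-score variance = [18.5²·0.70 + 2.2²·0.70 + 20.8²·0.58 + 6.8²·0.84 + 2.8²·0.81] + 649.598 = 539.086 + 649.598 = 1188.68.
Reliability = 1188.68 / 1483.41 = 0.8013.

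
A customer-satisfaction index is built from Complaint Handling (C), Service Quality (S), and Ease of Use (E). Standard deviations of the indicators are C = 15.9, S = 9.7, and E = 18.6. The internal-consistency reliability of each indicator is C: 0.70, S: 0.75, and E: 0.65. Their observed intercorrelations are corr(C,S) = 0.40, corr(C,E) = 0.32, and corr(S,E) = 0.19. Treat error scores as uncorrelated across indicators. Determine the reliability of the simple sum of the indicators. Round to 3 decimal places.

0.795

Var(C+S+E) = 15.9² + 9.7² + 18.6² + 2·[15.9·9.7·0.40 + 15.9·18.6·0.32 + 9.7·18.6·0.19] = 692.86 + 381.217 = 1074.08.
Because errors are independent across components, Cov(Tᵢ,Tⱼ) = Cov(Xᵢ,Xⱼ); the off-diagonal part of the true-score variance is the same as above.
True-score variance = [15.9²·0.70 + 9.7²·0.75 + 18.6²·0.65] + 381.217 = 472.409 + 381.217 = 853.626.
Reliability = 853.626 / 1074.08 = 0.795.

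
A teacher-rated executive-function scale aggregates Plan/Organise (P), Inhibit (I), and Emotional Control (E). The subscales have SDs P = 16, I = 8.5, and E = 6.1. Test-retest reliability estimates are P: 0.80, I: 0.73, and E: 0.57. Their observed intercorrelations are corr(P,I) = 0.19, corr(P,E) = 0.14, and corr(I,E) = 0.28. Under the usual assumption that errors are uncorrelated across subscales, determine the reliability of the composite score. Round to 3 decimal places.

0.817

Var(P+I+E) = 16² + 8.5² + 6.1² + 2·[16·8.5·0.19 + 16·6.1·0.14 + 8.5·6.1·0.28] = 365.46 + 108.044 = 473.504.
With uncorrelated errors the cross-covariances are all true-score covariance, so they carry over unchanged; only the diagonal terms shrink to ρᵢσᵢ².
True-score variance = [16²·0.80 + 8.5²·0.73 + 6.1²·0.57] + 108.044 = 278.752 + 108.044 = 386.796.
Reliability = 386.796 / 473.504 = 0.817.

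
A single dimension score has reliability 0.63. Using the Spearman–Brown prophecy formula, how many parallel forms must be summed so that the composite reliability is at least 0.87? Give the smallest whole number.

k ≥ ρ*(1−ρ₁)/(ρ₁(1−ρ*)) = 0.87·0.37 / (0.63·0.13) = 3.930.
Smallest integer k = 4.

4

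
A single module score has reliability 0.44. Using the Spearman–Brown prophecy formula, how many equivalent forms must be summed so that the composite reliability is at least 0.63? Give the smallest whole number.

3

k ≥ ρ*(1−ρ₁)/(ρ₁(1−ρ*)) = 0.63·0.56 / (0.44·0.37) = 2.167.
Smallest integer k = 3.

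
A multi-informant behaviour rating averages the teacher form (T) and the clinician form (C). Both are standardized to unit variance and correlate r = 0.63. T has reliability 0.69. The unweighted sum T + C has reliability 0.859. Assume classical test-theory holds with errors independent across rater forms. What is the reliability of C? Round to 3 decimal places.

Var(T+C) = 2 + 2·0.63 = 3.260.
True-score variance = ρ_T + ρ_C + 2·0.63, so 0.859 = (0.69 + ρ_C + 1.26) / 3.260.
ρ_C = 0.859·3.260 − 0.69 − 1.26 = 0.850.

0.850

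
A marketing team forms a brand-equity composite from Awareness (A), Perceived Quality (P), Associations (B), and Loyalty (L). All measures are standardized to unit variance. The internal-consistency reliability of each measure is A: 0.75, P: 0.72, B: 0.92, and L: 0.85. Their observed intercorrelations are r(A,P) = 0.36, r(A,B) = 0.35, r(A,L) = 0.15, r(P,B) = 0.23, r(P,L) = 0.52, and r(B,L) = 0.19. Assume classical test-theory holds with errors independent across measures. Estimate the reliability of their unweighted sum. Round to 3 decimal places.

Var(A+P+B+L) = 4 + 2·[0.36 + 0.35 + 0.15 + 0.23 + 0.52 + 0.19] = 4 + 3.6 = 7.6.
Under uncorrelated errors the observed covariances equal the true-score covariances, so only the own-variance terms attenuate.
True-score variance = [0.75 + 0.72 + 0.92 + 0.85] + 3.6 = 3.24 + 3.6 = 6.84.
Reliability = 6.84 / 7.6 = 0.900.

0.900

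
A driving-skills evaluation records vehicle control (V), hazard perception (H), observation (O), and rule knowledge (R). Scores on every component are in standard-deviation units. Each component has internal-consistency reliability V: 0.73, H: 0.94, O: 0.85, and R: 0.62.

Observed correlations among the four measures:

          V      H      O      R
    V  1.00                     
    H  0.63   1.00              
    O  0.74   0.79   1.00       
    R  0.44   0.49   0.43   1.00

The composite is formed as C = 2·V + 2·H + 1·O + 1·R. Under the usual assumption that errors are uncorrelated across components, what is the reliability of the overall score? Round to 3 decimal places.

0.928

Var(C) = 2² + 2² + 1 + 1 + 2·[4·0.63 + 2·0.74 + 2·0.44 + 2·0.79 + 2·0.49 + 0.43] = 10 + 15.74 = 25.74.
Because errors are independent across components, Cov(Tᵢ,Tⱼ) = Cov(Xᵢ,Xⱼ); the off-diagonal part of the true-score variance is the same as above.
True-score variance = [2²·0.73 + 2²·0.94 + 0.85 + 0.62] + 15.74 = 8.15 + 15.74 = 23.89.
Reliability = 23.89 / 25.74 = 0.928.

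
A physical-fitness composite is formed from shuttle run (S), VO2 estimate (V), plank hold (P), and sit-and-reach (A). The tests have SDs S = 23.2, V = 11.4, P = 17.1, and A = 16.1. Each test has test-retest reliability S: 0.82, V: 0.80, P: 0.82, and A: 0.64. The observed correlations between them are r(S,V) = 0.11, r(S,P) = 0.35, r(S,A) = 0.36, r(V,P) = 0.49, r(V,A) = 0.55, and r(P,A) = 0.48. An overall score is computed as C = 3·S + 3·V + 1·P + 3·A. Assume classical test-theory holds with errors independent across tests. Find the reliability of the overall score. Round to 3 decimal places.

0.872

Var(C) = 3²·23.2² + 3²·11.4² + 17.1² + 3²·16.1² + 2·[9·23.2·11.4·0.11 + 3·23.2·17.1·0.35 + 9·23.2·16.1·0.36 + 3·11.4·17.1·0.49 + 9·11.4·16.1·0.55 + 3·17.1·16.1·0.48] = 8639.1 + 6960.25 = 15599.4.
Because errors are independent across components, Cov(Tᵢ,Tⱼ) = Cov(Xᵢ,Xⱼ); the off-diagonal part of the true-score variance is the same as above.
True-score variance = [3²·23.2²·0.82 + 3²·11.4²·0.80 + 17.1²·0.82 + 3²·16.1²·0.64] + 6960.25 = 6640.75 + 6960.25 = 13601.
Reliability = 13601 / 15599.4 = 0.872.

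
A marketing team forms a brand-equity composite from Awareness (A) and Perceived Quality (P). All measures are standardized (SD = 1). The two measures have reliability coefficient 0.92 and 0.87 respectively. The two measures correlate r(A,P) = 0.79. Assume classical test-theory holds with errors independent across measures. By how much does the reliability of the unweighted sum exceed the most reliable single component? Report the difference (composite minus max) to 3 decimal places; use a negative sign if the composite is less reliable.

Var(sum) = 2 + 1.58 = 3.58; true-score variance = 1.79 + 1.58 = 3.37; composite reliability = 0.9413.
Max component reliability = 0.9200.
Difference = 0.9413 − 0.9200 = 0.021.

0.021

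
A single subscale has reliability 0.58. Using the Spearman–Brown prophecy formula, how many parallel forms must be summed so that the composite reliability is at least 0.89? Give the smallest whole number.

k ≥ ρ*(1−ρ₁)/(ρ₁(1−ρ*)) = 0.89·0.42 / (0.58·0.11) = 5.859.
Smallest integer k = 6.

6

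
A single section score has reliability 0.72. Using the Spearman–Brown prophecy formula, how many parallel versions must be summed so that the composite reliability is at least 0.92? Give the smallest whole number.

5

k ≥ ρ*(1−ρ₁)/(ρ₁(1−ρ*)) = 0.92·0.28 / (0.72·0.08) = 4.472.
Smallest integer k = 5.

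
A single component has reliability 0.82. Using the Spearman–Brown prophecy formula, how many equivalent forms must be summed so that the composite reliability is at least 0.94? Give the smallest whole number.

4

k ≥ ρ*(1−ρ₁)/(ρ₁(1−ρ*)) = 0.94·0.18 / (0.82·0.06) = 3.439.
Smallest integer k = 4.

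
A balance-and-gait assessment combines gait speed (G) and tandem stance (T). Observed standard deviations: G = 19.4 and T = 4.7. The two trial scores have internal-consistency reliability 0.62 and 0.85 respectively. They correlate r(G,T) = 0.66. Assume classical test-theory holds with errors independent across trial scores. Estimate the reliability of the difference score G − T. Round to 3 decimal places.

0.474

Var(G−T) = 19.4² + 4.7² − 2·19.4·4.7·0.66 = 398.45 − 120.358 = 278.092.
Because errors are independent across components, Cov(Tᵢ,Tⱼ) = Cov(Xᵢ,Xⱼ); the off-diagonal part of the true-score variance is the same as above.
True-score variance = [19.4²·0.62 + 4.7²·0.85] − 120.358 = 252.12 − 120.358 = 131.762.
Reliability = 131.762 / 278.092 = 0.474.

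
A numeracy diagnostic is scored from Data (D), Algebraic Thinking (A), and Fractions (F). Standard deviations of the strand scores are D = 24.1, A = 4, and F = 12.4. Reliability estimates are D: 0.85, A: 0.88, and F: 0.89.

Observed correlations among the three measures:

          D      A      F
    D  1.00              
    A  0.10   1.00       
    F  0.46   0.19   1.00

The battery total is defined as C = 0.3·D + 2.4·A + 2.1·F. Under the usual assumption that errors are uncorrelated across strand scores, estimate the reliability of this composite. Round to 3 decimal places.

Var(C) = 0.3²·24.1² + 2.4²·4² + 2.1²·12.4² + 2·[0.72·24.1·4·0.10 + 0.63·24.1·12.4·0.46 + 5.04·4·12.4·0.19] = 822.515 + 282.083 = 1104.6.
With uncorrelated errors the cross-covariances are all true-score covariance, so they carry over unchanged; only the diagonal terms shrink to ρᵢσᵢ².
True-score variance = [0.3²·24.1²·0.85 + 2.4²·4²·0.88 + 2.1²·12.4²·0.89] + 282.083 = 729.025 + 282.083 = 1011.11.
Reliability = 1011.11 / 1104.6 = 0.915.

0.915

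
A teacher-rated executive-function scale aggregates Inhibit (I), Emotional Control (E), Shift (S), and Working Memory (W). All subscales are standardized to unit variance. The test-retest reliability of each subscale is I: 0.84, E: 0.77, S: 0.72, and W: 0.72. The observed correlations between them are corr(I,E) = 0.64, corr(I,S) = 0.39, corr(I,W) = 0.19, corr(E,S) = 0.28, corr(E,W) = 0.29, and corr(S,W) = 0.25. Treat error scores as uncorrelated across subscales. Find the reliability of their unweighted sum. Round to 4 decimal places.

Var(I+E+S+W) = 4 + 2·[0.64 + 0.39 + 0.19 + 0.28 + 0.29 + 0.25] = 4 + 4.08 = 8.08.
Under uncorrelated errors the observed covariances equal the true-score covariances, so only the own-variance terms attenuate.
True-score variance = [0.84 + 0.77 + 0.72 + 0.72] + 4.08 = 3.05 + 4.08 = 7.13.
Reliability = 7.13 / 8.08 = 0.8824.

0.8824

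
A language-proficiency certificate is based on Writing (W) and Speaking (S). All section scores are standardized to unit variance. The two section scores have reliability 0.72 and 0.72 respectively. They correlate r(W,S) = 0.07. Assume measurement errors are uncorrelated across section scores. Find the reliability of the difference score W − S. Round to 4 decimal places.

0.6989

Var(W−S) = 1 + 1 − 2·0.07 = 2 − 0.14 = 1.86.
Because errors are independent across components, Cov(Tᵢ,Tⱼ) = Cov(Xᵢ,Xⱼ); the off-diagonal part of the true-score variance is the same as above.
True-score variance = [0.72 + 0.72] − 0.14 = 1.44 − 0.14 = 1.3.
Reliability = 1.3 / 1.86 = 0.6989.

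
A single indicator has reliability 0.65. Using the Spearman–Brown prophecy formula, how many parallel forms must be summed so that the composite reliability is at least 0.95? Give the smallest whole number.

11

k ≥ ρ*(1−ρ₁)/(ρ₁(1−ρ*)) = 0.95·0.35 / (0.65·0.05) = 10.231.
Smallest integer k = 11.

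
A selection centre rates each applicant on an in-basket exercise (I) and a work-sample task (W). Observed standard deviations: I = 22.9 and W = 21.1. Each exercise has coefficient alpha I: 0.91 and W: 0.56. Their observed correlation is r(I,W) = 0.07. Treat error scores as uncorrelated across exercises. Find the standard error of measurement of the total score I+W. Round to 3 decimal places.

15.591

Var(total) = 969.62 + 67.6466 = 1037.27.
True-score variance = 726.531 + 67.6466 = 794.177, so reliability = 0.7656.
Error variance = 1037.27 − 794.177 = 243.089; SEM = √243.089 = 15.591.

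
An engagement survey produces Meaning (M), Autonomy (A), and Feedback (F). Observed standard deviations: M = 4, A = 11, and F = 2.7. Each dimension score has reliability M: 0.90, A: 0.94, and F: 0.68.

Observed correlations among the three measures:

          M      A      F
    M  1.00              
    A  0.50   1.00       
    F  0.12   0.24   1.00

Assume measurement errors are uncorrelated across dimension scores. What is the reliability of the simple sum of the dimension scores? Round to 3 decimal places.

0.945

Var(M+A+F) = 4² + 11² + 2.7² + 2·[4·11·0.50 + 4·2.7·0.12 + 11·2.7·0.24] = 144.29 + 60.848 = 205.138.
Under uncorrelated errors the observed covariances equal the true-score covariances, so only the own-variance terms attenuate.
True-score variance = [4²·0.90 + 11²·0.94 + 2.7²·0.68] + 60.848 = 133.097 + 60.848 = 193.945.
Reliability = 193.945 / 205.138 = 0.945.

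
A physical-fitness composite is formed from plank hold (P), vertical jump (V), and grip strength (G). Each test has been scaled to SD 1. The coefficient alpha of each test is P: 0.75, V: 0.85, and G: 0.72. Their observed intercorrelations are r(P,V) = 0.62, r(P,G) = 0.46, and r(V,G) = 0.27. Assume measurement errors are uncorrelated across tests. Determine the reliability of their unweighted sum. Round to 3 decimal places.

Var(P+V+G) = 3 + 2·[0.62 + 0.46 + 0.27] = 3 + 2.7 = 5.7.
Under uncorrelated errors the observed covariances equal the true-score covariances, so only the own-variance terms attenuate.
True-score variance = [0.75 + 0.85 + 0.72] + 2.7 = 2.32 + 2.7 = 5.02.
Reliability = 5.02 / 5.7 = 0.881.

0.881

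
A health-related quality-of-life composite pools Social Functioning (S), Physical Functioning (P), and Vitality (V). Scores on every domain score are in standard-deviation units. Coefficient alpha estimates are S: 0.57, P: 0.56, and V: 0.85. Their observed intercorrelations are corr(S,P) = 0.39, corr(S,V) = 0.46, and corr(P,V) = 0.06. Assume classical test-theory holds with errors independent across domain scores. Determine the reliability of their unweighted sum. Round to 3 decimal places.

Var(S+P+V) = 3 + 2·[0.39 + 0.46 + 0.06] = 3 + 1.82 = 4.82.
With uncorrelated errors the cross-covariances are all true-score covariance, so they carry over unchanged; only the diagonal terms shrink to ρᵢσᵢ².
True-score variance = [0.57 + 0.56 + 0.85] + 1.82 = 1.98 + 1.82 = 3.8.
Reliability = 3.8 / 4.82 = 0.788.

0.788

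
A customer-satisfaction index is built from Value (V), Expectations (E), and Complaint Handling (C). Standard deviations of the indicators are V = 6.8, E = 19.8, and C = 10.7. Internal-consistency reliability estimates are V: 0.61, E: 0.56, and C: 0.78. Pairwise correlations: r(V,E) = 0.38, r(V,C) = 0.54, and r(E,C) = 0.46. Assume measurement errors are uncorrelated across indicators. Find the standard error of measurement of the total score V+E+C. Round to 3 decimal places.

14.687

Var(total) = 552.77 + 375.818 = 928.588.
True-score variance = 337.051 + 375.818 = 712.869, so reliability = 0.7677.
Error variance = 928.588 − 712.869 = 215.719; SEM = √215.719 = 14.687.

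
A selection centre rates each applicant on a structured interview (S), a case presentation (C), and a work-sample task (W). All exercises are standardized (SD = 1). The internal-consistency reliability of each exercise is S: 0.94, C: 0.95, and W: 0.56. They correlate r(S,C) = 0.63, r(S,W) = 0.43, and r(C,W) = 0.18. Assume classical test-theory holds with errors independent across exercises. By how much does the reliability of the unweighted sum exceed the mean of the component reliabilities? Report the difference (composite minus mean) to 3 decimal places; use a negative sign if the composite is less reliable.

0.083

Var(sum) = 3 + 2.48 = 5.48; true-score variance = 2.45 + 2.48 = 4.93; composite reliability = 0.8996.
Mean component reliability = 0.8167.
Difference = 0.8996 − 0.8167 = 0.083.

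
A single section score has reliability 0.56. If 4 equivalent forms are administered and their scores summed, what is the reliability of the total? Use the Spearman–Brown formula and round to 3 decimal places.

0.836

ρ_k = kρ / (1 + (k−1)ρ) = 4·0.56 / (1 + 3·0.56) = 2.240 / 2.680 = 0.836.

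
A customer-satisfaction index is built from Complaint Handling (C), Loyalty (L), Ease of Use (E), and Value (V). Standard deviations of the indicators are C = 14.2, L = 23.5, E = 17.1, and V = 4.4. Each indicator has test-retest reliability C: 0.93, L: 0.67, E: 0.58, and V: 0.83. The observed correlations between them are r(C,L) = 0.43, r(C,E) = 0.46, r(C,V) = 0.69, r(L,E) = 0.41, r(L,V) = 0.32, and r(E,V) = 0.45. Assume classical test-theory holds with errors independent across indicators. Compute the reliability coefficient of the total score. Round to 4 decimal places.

Var(C+L+E+V) = 14.2² + 23.5² + 17.1² + 4.4² + 2·[14.2·23.5·0.43 + 14.2·17.1·0.46 + 14.2·4.4·0.69 + 23.5·17.1·0.41 + 23.5·4.4·0.32 + 17.1·4.4·0.45] = 1065.66 + 1060.01 = 2125.67.
With uncorrelated errors the cross-covariances are all true-score covariance, so they carry over unchanged; only the diagonal terms shrink to ρᵢσᵢ².
True-score variance = [14.2²·0.93 + 23.5²·0.67 + 17.1²·0.58 + 4.4²·0.83] + 1060.01 = 743.199 + 1060.01 = 1803.21.
Reliability = 1803.21 / 2125.67 = 0.8483.

0.8483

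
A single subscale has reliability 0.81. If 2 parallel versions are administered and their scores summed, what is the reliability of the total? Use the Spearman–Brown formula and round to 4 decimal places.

0.8950

ρ_k = kρ / (1 + (k−1)ρ) = 2·0.81 / (1 + 1·0.81) = 1.620 / 1.810 = 0.8950.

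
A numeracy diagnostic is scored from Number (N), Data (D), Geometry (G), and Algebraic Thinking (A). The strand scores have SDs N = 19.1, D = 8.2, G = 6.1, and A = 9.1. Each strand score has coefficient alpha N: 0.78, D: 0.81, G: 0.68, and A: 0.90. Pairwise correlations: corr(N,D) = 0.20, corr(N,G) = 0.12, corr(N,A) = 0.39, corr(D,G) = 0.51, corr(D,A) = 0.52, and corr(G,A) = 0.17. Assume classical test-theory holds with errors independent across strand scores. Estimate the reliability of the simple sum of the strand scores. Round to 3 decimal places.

Var(N+D+G+A) = 19.1² + 8.2² + 6.1² + 9.1² + 2·[19.1·8.2·0.20 + 19.1·6.1·0.12 + 19.1·9.1·0.39 + 8.2·6.1·0.51 + 8.2·9.1·0.52 + 6.1·9.1·0.17] = 552.07 + 373.681 = 925.751.
With uncorrelated errors the cross-covariances are all true-score covariance, so they carry over unchanged; only the diagonal terms shrink to ρᵢσᵢ².
True-score variance = [19.1²·0.78 + 8.2²·0.81 + 6.1²·0.68 + 9.1²·0.90] + 373.681 = 438.848 + 373.681 = 812.529.
Reliability = 812.529 / 925.751 = 0.878.

0.878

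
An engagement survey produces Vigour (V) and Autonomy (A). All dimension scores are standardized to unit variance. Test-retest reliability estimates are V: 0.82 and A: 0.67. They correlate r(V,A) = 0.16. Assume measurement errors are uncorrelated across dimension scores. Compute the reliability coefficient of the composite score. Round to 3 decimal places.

0.780

Var(V+A) = 2 + 2·[0.16] = 2 + 0.32 = 2.32.
Under uncorrelated errors the observed covariances equal the true-score covariances, so only the own-variance terms attenuate.
True-score variance = [0.82 + 0.67] + 0.32 = 1.49 + 0.32 = 1.81.
Reliability = 1.81 / 2.32 = 0.780.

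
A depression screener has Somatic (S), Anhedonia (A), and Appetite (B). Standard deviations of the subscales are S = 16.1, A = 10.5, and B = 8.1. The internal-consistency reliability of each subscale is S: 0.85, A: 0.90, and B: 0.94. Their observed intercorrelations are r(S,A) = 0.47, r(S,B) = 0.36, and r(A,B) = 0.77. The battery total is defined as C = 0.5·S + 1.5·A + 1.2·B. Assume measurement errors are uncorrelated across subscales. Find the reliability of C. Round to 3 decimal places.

0.951

Var(C) = 0.5²·16.1² + 1.5²·10.5² + 1.2²·8.1² + 2·[0.75·16.1·10.5·0.47 + 0.6·16.1·8.1·0.36 + 1.8·10.5·8.1·0.77] = 407.343 + 411.276 = 818.619.
Under uncorrelated errors the observed covariances equal the true-score covariances, so only the own-variance terms attenuate.
True-score variance = [0.5²·16.1²·0.85 + 1.5²·10.5²·0.90 + 1.2²·8.1²·0.94] + 411.276 = 367.148 + 411.276 = 778.424.
Reliability = 778.424 / 818.619 = 0.951.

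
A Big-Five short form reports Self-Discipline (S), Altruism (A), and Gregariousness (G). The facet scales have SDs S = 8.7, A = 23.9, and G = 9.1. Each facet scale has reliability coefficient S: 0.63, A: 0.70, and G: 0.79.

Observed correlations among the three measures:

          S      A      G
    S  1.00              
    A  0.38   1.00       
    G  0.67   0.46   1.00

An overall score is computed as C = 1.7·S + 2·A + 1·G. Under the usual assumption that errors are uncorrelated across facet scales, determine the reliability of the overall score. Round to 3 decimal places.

Var(C) = 1.7²·8.7² + 2²·23.9² + 9.1² + 2·[3.4·8.7·23.9·0.38 + 1.7·8.7·9.1·0.67 + 2·23.9·9.1·0.46] = 2586.39 + 1117.82 = 3704.22.
With uncorrelated errors the cross-covariances are all true-score covariance, so they carry over unchanged; only the diagonal terms shrink to ρᵢσᵢ².
True-score variance = [1.7²·8.7²·0.63 + 2²·23.9²·0.70 + 9.1²·0.79] + 1117.82 = 1802.62 + 1117.82 = 2920.44.
Reliability = 2920.44 / 3704.22 = 0.788.

0.788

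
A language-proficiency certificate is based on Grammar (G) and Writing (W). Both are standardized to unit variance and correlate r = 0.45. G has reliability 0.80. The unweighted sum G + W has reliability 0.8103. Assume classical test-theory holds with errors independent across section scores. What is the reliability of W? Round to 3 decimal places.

0.650

Var(G+W) = 2 + 2·0.45 = 2.900.
True-score variance = ρ_G + ρ_W + 2·0.45, so 0.8103 = (0.80 + ρ_W + 0.90) / 2.900.
ρ_W = 0.8103·2.900 − 0.80 − 0.90 = 0.650.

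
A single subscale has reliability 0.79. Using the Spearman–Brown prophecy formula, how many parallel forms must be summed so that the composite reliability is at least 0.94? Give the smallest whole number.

k ≥ ρ*(1−ρ₁)/(ρ₁(1−ρ*)) = 0.94·0.21 / (0.79·0.06) = 4.165.
Smallest integer k = 5.

5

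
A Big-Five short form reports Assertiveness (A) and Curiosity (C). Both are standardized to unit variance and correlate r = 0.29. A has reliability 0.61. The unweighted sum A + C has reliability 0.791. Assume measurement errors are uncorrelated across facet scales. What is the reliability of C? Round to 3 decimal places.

0.851

Var(A+C) = 2 + 2·0.29 = 2.580.
True-score variance = ρ_A + ρ_C + 2·0.29, so 0.791 = (0.61 + ρ_C + 0.58) / 2.580.
ρ_C = 0.791·2.580 − 0.61 − 0.58 = 0.851.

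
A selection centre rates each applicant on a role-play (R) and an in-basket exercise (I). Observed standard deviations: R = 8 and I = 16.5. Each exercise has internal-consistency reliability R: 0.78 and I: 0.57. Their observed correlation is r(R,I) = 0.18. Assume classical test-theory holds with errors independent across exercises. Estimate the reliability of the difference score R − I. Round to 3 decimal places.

0.546

Var(R−I) = 8² + 16.5² − 2·8·16.5·0.18 = 336.25 − 47.52 = 288.73.
With uncorrelated errors the cross-covariances are all true-score covariance, so they carry over unchanged; only the diagonal terms shrink to ρᵢσᵢ².
True-score variance = [8²·0.78 + 16.5²·0.57] − 47.52 = 205.102 − 47.52 = 157.582.
Reliability = 157.582 / 288.73 = 0.546.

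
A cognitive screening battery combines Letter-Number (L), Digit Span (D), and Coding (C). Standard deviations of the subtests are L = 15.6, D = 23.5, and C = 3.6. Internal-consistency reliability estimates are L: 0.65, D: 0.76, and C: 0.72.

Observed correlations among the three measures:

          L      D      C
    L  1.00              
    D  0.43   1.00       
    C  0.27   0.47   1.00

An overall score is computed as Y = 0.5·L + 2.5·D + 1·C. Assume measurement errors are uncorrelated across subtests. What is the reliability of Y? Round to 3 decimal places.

0.794

Var(Y) = 0.5²·15.6² + 2.5²·23.5² + 3.6² + 2·[1.25·15.6·23.5·0.43 + 0.5·15.6·3.6·0.27 + 2.5·23.5·3.6·0.47] = 3525.36 + 608.068 = 4133.43.
With uncorrelated errors the cross-covariances are all true-score covariance, so they carry over unchanged; only the diagonal terms shrink to ρᵢσᵢ².
True-score variance = [0.5²·15.6²·0.65 + 2.5²·23.5²·0.76 + 3.6²·0.72] + 608.068 = 2672.06 + 608.068 = 3280.13.
Reliability = 3280.13 / 4133.43 = 0.794.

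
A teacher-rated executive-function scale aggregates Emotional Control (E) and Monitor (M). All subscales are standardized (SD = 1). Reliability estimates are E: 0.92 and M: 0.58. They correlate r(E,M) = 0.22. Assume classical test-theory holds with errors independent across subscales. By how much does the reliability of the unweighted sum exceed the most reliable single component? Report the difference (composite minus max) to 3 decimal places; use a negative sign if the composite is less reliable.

Var(sum) = 2 + 0.44 = 2.44; true-score variance = 1.5 + 0.44 = 1.94; composite reliability = 0.7951.
Max component reliability = 0.9200.
Difference = 0.7951 − 0.9200 = -0.125.

-0.125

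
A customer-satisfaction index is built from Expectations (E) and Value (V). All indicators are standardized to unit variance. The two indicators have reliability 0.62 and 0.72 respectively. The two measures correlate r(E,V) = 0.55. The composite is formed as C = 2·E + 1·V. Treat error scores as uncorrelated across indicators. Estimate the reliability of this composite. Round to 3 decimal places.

0.750

Var(C) = 2² + 1 + 2·[2·0.55] = 5 + 2.2 = 7.2.
Because errors are independent across components, Cov(Tᵢ,Tⱼ) = Cov(Xᵢ,Xⱼ); the off-diagonal part of the true-score variance is the same as above.
True-score variance = [2²·0.62 + 0.72] + 2.2 = 3.2 + 2.2 = 5.4.
Reliability = 5.4 / 7.2 = 0.750.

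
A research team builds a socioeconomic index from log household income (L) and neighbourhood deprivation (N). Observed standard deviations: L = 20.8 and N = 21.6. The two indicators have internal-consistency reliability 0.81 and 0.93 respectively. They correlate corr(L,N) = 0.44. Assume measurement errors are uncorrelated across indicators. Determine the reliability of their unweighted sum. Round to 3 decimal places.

Var(L+N) = 20.8² + 21.6² + 2·[20.8·21.6·0.44] = 899.2 + 395.366 = 1294.57.
Because errors are independent across components, Cov(Tᵢ,Tⱼ) = Cov(Xᵢ,Xⱼ); the off-diagonal part of the true-score variance is the same as above.
True-score variance = [20.8²·0.81 + 21.6²·0.93] + 395.366 = 784.339 + 395.366 = 1179.71.
Reliability = 1179.71 / 1294.57 = 0.911.

0.911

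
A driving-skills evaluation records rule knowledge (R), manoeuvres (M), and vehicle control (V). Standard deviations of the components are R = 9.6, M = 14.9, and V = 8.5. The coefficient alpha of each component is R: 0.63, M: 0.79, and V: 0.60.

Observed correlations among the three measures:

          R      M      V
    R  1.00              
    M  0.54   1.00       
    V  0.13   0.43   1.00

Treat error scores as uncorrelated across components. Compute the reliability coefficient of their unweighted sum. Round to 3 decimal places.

Var(R+M+V) = 9.6² + 14.9² + 8.5² + 2·[9.6·14.9·0.54 + 9.6·8.5·0.13 + 14.9·8.5·0.43] = 386.42 + 284.618 = 671.038.
With uncorrelated errors the cross-covariances are all true-score covariance, so they carry over unchanged; only the diagonal terms shrink to ρᵢσᵢ².
True-score variance = [9.6²·0.63 + 14.9²·0.79 + 8.5²·0.60] + 284.618 = 276.799 + 284.618 = 561.417.
Reliability = 561.417 / 671.038 = 0.837.

0.837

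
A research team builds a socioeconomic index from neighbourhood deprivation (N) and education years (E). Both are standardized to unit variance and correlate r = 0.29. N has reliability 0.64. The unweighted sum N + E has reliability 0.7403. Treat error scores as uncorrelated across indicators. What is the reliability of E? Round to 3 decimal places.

Var(N+E) = 2 + 2·0.29 = 2.580.
True-score variance = ρ_N + ρ_E + 2·0.29, so 0.7403 = (0.64 + ρ_E + 0.58) / 2.580.
ρ_E = 0.7403·2.580 − 0.64 − 0.58 = 0.690.

0.690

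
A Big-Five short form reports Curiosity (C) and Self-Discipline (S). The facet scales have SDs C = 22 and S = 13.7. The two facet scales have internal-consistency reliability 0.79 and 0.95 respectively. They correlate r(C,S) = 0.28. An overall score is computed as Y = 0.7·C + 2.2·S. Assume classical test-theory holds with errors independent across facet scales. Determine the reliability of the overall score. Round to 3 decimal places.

Var(Y) = 0.7²·22² + 2.2²·13.7² + 2·[1.54·22·13.7·0.28] = 1145.58 + 259.927 = 1405.51.
Under uncorrelated errors the observed covariances equal the true-score covariances, so only the own-variance terms attenuate.
True-score variance = [0.7²·22²·0.79 + 2.2²·13.7²·0.95] + 259.927 = 1050.36 + 259.927 = 1310.28.
Reliability = 1310.28 / 1405.51 = 0.932.

0.932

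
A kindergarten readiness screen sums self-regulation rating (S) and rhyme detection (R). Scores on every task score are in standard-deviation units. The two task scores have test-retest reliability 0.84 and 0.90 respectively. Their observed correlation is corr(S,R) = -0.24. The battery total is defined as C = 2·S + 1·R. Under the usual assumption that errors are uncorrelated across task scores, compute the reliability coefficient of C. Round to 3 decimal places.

Var(C) = 2² + 1 + 2·[2·(-0.24)] = 5 − 0.96 = 4.04.
With uncorrelated errors the cross-covariances are all true-score covariance, so they carry over unchanged; only the diagonal terms shrink to ρᵢσᵢ².
True-score variance = [2²·0.84 + 0.90] − 0.96 = 4.26 − 0.96 = 3.3.
Reliability = 3.3 / 4.04 = 0.817.

0.817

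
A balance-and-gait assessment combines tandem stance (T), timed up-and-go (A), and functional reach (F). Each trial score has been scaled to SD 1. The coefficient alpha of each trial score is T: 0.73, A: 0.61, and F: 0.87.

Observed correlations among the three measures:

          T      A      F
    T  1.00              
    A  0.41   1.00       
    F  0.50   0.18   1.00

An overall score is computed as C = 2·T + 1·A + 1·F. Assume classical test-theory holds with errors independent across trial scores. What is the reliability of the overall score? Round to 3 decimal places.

Var(C) = 2² + 1 + 1 + 2·[2·0.41 + 2·0.50 + 0.18] = 6 + 4 = 10.
With uncorrelated errors the cross-covariances are all true-score covariance, so they carry over unchanged; only the diagonal terms shrink to ρᵢσᵢ².
True-score variance = [2²·0.73 + 0.61 + 0.87] + 4 = 4.4 + 4 = 8.4.
Reliability = 8.4 / 10 = 0.840.

0.840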